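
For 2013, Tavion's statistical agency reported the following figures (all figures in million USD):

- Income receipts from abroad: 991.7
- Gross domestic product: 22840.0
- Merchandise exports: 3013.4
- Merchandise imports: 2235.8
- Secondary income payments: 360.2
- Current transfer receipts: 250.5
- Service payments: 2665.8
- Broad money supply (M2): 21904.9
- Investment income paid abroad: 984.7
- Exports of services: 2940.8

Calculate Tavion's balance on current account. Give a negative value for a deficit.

Goods balance = 3013.4 - 2235.8 = 777.6
Services balance = 2940.8 - 2665.8 = 275.0
Trade balance (goods + services) = 777.6 + 275.0 = 1052.6
Net primary income = 991.7 - 984.7 = 7.0
Net secondary income = 250.5 - 360.2 = -109.7
Current account = 1052.6 + 7.0 + (-109.7) = 949.9

949.9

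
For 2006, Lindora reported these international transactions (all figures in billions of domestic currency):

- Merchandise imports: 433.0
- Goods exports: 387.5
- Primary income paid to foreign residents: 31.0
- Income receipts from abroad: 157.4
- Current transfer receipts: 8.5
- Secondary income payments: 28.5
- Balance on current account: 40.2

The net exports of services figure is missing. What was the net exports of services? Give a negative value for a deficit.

Current account = goods balance + services balance + net primary income + net secondary income
Sum of the known components = 60.9
Net exports of services = CA - (known components) = 40.2 - 60.9 = -20.7

-20.7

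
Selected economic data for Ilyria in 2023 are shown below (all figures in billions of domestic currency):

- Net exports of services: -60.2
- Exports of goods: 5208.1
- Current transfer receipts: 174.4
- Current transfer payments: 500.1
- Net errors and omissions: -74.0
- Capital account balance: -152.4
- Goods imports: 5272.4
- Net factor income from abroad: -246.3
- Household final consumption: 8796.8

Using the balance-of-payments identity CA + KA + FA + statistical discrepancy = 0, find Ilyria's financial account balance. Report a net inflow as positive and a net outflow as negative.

Goods balance = 5208.1 - 5272.4 = -64.3
Services balance = -60.2
Trade balance (goods + services) = -64.3 + (-60.2) = -124.5
Net primary income = -246.3
Net secondary income = 174.4 - 500.1 = -325.7
Current account = -124.5 + (-246.3) + (-325.7) = -696.5
Financial account = -(-696.5 + (-152.4) + (-74.0)) = 922.9

922.9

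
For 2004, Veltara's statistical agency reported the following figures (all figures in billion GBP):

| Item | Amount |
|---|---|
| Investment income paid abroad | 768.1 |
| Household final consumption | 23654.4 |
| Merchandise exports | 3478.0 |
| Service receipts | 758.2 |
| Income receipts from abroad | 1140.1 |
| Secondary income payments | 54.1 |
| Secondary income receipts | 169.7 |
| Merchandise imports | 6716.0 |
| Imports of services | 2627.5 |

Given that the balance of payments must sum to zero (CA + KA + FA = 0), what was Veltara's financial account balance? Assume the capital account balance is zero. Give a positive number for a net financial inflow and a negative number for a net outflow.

Goods balance = 3478.0 - 6716.0 = -3238.0
Services balance = 758.2 - 2627.5 = -1869.3
Trade balance (goods + services) = -3238.0 + (-1869.3) = -5107.3
Net primary income = 1140.1 - 768.1 = 372.0
Net secondary income = 169.7 - 54.1 = 115.6
Current account = -5107.3 + 372.0 + 115.6 = -4619.7
Financial account = -(-4619.7) = 4619.7

4619.7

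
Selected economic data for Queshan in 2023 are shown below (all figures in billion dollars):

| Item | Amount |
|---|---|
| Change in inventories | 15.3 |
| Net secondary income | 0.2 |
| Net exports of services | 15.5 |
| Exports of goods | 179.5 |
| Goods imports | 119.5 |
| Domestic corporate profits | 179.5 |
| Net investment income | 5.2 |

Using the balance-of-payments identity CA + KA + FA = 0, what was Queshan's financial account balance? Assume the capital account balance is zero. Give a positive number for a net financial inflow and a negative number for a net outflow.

-80.9

Goods balance = 179.5 - 119.5 = 60.0
Services balance = 15.5
Trade balance (goods + services) = 60.0 + 15.5 = 75.5
Net primary income = 5.2
Net secondary income = 0.2
Current account = 75.5 + 5.2 + 0.2 = 80.9
Financial account = -(80.9) = -80.9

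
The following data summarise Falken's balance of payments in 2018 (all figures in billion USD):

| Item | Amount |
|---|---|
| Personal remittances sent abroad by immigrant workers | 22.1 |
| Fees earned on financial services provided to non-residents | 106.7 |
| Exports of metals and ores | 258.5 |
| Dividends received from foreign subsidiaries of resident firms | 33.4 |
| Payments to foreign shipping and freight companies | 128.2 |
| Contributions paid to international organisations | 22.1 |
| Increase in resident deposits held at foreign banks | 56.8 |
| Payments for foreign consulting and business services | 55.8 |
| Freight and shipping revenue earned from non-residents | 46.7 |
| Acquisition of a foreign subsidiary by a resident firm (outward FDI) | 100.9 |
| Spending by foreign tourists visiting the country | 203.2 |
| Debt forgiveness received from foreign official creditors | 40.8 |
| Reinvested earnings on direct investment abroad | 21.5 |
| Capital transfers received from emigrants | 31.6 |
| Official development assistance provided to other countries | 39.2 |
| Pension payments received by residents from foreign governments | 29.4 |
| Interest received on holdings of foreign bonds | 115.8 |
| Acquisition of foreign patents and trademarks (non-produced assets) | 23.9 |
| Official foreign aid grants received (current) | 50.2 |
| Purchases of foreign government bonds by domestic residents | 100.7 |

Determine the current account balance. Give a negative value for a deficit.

598.0

Goods: 258.5
Services: 106.7 - 128.2 - 55.8 + 46.7 + 203.2 = 172.6
Primary income: 21.5 + 33.4 + 115.8 = 170.7
Secondary income: -22.1 - 22.1 + 29.4 - 39.2 + 50.2 = -3.8
Current account = 258.5 + 172.6 + 170.7 + (-3.8) = 598.0
(Excluded from the current account — financial account: increase in resident deposits held at foreign banks 56.8, acquisition of a foreign subsidiary by a resident firm (outward FDI) 100.9, purchases of foreign government bonds by domestic residents 100.7; capital account: debt forgiveness received from foreign official creditors 40.8, capital transfers received from emigrants 31.6, acquisition of foreign patents and trademarks (non-produced assets) 23.9.)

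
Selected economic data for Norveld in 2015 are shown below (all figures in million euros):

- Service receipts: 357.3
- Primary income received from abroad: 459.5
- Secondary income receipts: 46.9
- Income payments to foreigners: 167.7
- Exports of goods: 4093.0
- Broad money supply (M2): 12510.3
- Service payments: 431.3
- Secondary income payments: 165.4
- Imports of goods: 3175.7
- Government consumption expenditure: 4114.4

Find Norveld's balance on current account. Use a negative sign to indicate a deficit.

Goods balance = 4093.0 - 3175.7 = 917.3
Services balance = 357.3 - 431.3 = -74.0
Trade balance (goods + services) = 917.3 + (-74.0) = 843.3
Net primary income = 459.5 - 167.7 = 291.8
Net secondary income = 46.9 - 165.4 = -118.5
Current account = 843.3 + 291.8 + (-118.5) = 1016.6

1016.6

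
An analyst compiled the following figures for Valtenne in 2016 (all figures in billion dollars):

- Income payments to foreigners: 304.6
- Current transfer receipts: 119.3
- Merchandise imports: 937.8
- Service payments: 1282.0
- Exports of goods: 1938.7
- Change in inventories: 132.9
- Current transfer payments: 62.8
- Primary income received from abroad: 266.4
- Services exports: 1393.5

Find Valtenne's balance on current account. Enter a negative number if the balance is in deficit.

Goods balance = 1938.7 - 937.8 = 1000.9
Services balance = 1393.5 - 1282.0 = 111.5
Trade balance (goods + services) = 1000.9 + 111.5 = 1112.4
Net primary income = 266.4 - 304.6 = -38.2
Net secondary income = 119.3 - 62.8 = 56.5
Current account = 1112.4 + (-38.2) + 56.5 = 1130.7

1130.7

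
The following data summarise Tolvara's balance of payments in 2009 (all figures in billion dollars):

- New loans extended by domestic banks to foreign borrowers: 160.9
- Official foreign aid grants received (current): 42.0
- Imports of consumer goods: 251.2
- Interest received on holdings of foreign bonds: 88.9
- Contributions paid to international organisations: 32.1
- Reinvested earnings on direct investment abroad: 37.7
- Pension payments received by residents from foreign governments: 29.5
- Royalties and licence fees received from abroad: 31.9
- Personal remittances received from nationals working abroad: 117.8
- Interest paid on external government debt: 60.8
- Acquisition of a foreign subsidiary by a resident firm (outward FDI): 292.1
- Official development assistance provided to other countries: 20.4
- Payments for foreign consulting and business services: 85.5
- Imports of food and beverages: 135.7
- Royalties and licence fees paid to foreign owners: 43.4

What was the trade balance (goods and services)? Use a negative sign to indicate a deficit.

Goods: -251.2 - 135.7 = -386.9
Services: 31.9 - 85.5 - 43.4 = -97.0
Trade balance = -386.9 + (-97.0) = -483.9
(Excluded from the trade balance — financial account: new loans extended by domestic banks to foreign borrowers 160.9, acquisition of a foreign subsidiary by a resident firm (outward FDI) 292.1; secondary income: official foreign aid grants received (current) 42.0, contributions paid to international organisations 32.1, pension payments received by residents from foreign governments 29.5, personal remittances received from nationals working abroad 117.8, official development assistance provided to other countries 20.4; primary income: interest received on holdings of foreign bonds 88.9, reinvested earnings on direct investment abroad 37.7, interest paid on external government debt 60.8.)

-483.9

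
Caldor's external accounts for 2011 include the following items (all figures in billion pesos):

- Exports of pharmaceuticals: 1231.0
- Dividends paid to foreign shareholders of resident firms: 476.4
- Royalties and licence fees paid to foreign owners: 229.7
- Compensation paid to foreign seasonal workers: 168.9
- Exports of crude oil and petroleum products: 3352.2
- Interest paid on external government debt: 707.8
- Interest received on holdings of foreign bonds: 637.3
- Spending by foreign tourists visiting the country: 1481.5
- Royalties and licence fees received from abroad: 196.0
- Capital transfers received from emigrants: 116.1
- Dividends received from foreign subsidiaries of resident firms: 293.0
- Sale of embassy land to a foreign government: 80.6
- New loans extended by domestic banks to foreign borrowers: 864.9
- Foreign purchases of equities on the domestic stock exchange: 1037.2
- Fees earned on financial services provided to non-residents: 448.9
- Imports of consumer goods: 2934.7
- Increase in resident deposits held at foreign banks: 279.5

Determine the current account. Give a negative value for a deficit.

Goods: -2934.7 + 1231.0 + 3352.2 = 1648.5
Services: 196.0 + 448.9 + 1481.5 - 229.7 = 1896.7
Primary income: 637.3 - 476.4 + 293.0 - 707.8 - 168.9 = -422.8
Current account = 1648.5 + 1896.7 + (-422.8) = 3122.4
(Excluded from the current account — capital account: capital transfers received from emigrants 116.1, sale of embassy land to a foreign government 80.6; financial account: new loans extended by domestic banks to foreign borrowers 864.9, foreign purchases of equities on the domestic stock exchange 1037.2, increase in resident deposits held at foreign banks 279.5.)

3122.4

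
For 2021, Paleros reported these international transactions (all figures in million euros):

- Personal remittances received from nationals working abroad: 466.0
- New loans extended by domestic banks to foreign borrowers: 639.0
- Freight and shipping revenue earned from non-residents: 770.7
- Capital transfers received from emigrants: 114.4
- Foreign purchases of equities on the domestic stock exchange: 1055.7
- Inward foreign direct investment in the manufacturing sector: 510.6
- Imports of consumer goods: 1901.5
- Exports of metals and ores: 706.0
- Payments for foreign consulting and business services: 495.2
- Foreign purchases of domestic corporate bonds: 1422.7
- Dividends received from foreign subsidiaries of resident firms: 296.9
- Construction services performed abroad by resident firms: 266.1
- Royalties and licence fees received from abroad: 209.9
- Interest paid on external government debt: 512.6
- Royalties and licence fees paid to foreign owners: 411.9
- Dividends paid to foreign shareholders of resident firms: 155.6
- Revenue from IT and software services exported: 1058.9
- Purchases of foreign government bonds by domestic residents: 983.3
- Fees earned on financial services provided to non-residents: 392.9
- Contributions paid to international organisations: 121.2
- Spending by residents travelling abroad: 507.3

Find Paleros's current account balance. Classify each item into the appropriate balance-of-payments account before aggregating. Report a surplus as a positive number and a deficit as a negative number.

62.1

Goods: -1901.5 + 706.0 = -1195.5
Services: 392.9 + 770.7 + 266.1 - 411.9 + 1058.9 - 495.2 - 507.3 + 209.9 = 1284.1
Primary income: 296.9 - 155.6 - 512.6 = -371.3
Secondary income: -121.2 + 466.0 = 344.8
Current account = (-1195.5) + 1284.1 + (-371.3) + 344.8 = 62.1
(Excluded from the current account — financial account: new loans extended by domestic banks to foreign borrowers 639.0, foreign purchases of equities on the domestic stock exchange 1055.7, inward foreign direct investment in the manufacturing sector 510.6, foreign purchases of domestic corporate bonds 1422.7, purchases of foreign government bonds by domestic residents 983.3; capital account: capital transfers received from emigrants 114.4.)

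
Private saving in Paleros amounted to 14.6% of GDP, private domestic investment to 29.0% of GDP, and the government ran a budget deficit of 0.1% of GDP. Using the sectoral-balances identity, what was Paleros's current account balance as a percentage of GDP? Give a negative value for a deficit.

By the sectoral-balances identity, CA = (S_private - I) + (T - G).
Private balance = 14.6 - 29.0 = -14.4
Government balance (T - G) = -0.1
CA = -14.4 + (-0.1) = -14.5

-14.5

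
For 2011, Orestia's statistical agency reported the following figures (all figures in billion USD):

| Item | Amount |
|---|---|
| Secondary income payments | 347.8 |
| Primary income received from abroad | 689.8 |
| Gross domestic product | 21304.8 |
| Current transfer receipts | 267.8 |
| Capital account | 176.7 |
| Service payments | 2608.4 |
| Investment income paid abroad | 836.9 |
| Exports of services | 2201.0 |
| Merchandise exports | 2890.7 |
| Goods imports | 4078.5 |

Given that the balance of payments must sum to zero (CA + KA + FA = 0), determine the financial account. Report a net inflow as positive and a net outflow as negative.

Goods balance = 2890.7 - 4078.5 = -1187.8
Services balance = 2201.0 - 2608.4 = -407.4
Trade balance (goods + services) = -1187.8 + (-407.4) = -1595.2
Net primary income = 689.8 - 836.9 = -147.1
Net secondary income = 267.8 - 347.8 = -80.0
Current account = -1595.2 + (-147.1) + (-80.0) = -1822.3
Financial account = -(-1822.3 + 176.7) = 1645.6

1645.6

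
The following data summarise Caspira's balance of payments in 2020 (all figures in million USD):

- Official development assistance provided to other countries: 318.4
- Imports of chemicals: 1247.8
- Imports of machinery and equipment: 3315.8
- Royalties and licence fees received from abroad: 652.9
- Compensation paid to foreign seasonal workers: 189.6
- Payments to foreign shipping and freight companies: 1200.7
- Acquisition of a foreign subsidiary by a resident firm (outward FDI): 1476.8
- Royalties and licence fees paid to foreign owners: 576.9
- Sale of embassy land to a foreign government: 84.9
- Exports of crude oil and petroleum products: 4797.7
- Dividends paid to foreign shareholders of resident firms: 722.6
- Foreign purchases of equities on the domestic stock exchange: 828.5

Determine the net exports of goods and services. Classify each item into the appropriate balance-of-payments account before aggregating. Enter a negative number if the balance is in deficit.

Goods: -3315.8 - 1247.8 + 4797.7 = 234.1
Services: -1200.7 + 652.9 - 576.9 = -1124.7
Trade balance = 234.1 + (-1124.7) = -890.6
(Excluded from the trade balance — secondary income: official development assistance provided to other countries 318.4; primary income: compensation paid to foreign seasonal workers 189.6, dividends paid to foreign shareholders of resident firms 722.6; financial account: acquisition of a foreign subsidiary by a resident firm (outward FDI) 1476.8, foreign purchases of equities on the domestic stock exchange 828.5; capital account: sale of embassy land to a foreign government 84.9.)

-890.6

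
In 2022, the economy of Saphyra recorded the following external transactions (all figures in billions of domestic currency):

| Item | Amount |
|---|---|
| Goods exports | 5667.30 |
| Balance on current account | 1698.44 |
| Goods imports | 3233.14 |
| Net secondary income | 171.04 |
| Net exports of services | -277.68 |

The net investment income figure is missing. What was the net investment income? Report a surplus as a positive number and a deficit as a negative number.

-629.08

Current account = goods balance + services balance + net primary income + net secondary income
Sum of the known components = 2327.52
Net investment income = CA - (known components) = 1698.44 - 2327.52 = -629.08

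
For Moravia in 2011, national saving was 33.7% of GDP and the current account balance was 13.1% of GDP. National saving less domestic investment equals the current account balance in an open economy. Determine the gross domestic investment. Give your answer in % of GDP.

20.6

I = S - CA = 33.7 - 13.1 = 20.6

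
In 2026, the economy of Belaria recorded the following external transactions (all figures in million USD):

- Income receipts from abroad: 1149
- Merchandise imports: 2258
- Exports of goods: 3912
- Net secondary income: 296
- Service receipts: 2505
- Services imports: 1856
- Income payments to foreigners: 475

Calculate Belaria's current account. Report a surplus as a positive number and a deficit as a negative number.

3273

Goods balance = 3912 - 2258 = 1654
Services balance = 2505 - 1856 = 649
Trade balance (goods + services) = 1654 + 649 = 2303
Net primary income = 1149 - 475 = 674
Net secondary income = 296
Current account = 2303 + 674 + 296 = 3273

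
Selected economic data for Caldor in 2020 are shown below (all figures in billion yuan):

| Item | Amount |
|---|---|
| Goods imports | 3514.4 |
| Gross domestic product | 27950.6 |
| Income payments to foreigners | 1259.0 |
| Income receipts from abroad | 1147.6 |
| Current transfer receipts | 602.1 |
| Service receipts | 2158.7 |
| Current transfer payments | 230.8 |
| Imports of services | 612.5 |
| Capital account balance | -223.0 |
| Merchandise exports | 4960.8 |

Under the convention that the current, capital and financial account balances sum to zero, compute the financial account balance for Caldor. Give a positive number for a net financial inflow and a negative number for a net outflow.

-3029.5

Goods balance = 4960.8 - 3514.4 = 1446.4
Services balance = 2158.7 - 612.5 = 1546.2
Trade balance (goods + services) = 1446.4 + 1546.2 = 2992.6
Net primary income = 1147.6 - 1259.0 = -111.4
Net secondary income = 602.1 - 230.8 = 371.3
Current account = 2992.6 + (-111.4) + 371.3 = 3252.5
Financial account = -(3252.5 + (-223.0)) = -3029.5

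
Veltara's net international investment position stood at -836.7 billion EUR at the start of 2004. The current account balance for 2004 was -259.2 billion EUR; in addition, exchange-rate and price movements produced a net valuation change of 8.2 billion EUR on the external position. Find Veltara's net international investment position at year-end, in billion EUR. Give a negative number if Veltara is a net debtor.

Change in NIIP = current account + net valuation change = -259.2 + 8.2 = -251.0
End-of-year NIIP = -836.7 + (-251.0) = -1087.7

-1087.7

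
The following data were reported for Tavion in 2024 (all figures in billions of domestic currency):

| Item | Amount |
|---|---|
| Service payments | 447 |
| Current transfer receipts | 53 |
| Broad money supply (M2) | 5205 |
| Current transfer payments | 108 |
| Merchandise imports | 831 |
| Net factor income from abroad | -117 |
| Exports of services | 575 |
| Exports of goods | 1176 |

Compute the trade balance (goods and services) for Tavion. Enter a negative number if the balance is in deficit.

473

Goods balance = 1176 - 831 = 345
Services balance = 575 - 447 = 128
Trade balance (goods + services) = 345 + 128 = 473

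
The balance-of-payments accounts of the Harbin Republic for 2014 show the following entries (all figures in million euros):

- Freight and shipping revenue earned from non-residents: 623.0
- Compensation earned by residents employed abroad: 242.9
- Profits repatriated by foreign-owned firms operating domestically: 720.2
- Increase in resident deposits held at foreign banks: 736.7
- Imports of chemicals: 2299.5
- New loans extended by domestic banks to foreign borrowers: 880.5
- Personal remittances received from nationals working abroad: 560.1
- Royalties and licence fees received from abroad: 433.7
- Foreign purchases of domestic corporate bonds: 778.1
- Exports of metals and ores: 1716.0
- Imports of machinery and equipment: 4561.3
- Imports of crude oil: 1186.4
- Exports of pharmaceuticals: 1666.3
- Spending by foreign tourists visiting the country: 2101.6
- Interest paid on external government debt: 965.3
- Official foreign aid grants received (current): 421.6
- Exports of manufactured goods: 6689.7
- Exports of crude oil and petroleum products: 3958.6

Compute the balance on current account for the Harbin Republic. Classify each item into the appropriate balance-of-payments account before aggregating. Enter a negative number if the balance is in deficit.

8680.8

Goods: -2299.5 + 1666.3 - 4561.3 - 1186.4 + 6689.7 + 3958.6 + 1716.0 = 5983.4
Services: 2101.6 + 623.0 + 433.7 = 3158.3
Primary income: -965.3 - 720.2 + 242.9 = -1442.6
Secondary income: 560.1 + 421.6 = 981.7
Current account = 5983.4 + 3158.3 + (-1442.6) + 981.7 = 8680.8
(Excluded from the current account — financial account: increase in resident deposits held at foreign banks 736.7, new loans extended by domestic banks to foreign borrowers 880.5, foreign purchases of domestic corporate bonds 778.1.)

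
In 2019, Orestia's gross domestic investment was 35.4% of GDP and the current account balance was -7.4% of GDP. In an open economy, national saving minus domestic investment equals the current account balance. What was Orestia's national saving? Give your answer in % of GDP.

28.0

S = I + CA = 35.4 + (-7.4) = 28.0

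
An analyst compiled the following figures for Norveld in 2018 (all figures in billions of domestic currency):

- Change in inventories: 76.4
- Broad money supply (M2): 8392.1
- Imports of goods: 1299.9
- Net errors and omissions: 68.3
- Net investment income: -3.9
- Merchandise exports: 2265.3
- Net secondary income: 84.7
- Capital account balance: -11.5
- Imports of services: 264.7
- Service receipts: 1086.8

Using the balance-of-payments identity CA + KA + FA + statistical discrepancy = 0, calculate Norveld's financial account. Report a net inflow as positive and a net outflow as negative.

-1925.1

Goods balance = 2265.3 - 1299.9 = 965.4
Services balance = 1086.8 - 264.7 = 822.1
Trade balance (goods + services) = 965.4 + 822.1 = 1787.5
Net primary income = -3.9
Net secondary income = 84.7
Current account = 1787.5 + (-3.9) + 84.7 = 1868.3
Financial account = -(1868.3 + (-11.5) + 68.3) = -1925.1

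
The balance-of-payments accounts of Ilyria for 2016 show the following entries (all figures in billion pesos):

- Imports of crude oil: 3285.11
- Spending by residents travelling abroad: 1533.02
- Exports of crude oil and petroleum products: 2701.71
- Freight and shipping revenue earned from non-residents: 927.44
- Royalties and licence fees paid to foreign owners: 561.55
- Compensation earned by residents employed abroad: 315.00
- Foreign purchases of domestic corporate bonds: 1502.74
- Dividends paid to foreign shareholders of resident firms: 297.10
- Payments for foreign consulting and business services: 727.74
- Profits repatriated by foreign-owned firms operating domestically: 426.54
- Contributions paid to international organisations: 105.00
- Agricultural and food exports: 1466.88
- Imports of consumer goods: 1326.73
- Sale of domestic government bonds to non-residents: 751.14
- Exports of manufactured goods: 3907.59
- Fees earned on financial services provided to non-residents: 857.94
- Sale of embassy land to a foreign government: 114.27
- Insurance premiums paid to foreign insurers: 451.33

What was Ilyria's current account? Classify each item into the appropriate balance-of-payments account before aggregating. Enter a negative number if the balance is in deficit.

Goods: 1466.88 + 2701.71 + 3907.59 - 1326.73 - 3285.11 = 3464.34
Services: -561.55 - 1533.02 + 857.94 + 927.44 - 451.33 - 727.74 = -1488.26
Primary income: 315.00 - 426.54 - 297.10 = -408.64
Secondary income: -105.00
Current account = 3464.34 + (-1488.26) + (-408.64) + (-105.00) = 1462.44
(Excluded from the current account — financial account: foreign purchases of domestic corporate bonds 1502.74, sale of domestic government bonds to non-residents 751.14; capital account: sale of embassy land to a foreign government 114.27.)

1462.44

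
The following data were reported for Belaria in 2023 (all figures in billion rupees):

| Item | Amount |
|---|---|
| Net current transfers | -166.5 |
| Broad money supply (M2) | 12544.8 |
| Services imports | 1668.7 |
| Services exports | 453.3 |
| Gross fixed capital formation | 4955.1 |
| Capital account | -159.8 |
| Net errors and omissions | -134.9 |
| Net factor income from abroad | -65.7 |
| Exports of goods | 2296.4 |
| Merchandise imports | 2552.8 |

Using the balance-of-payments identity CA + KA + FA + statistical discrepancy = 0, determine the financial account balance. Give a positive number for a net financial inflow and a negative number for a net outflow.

1998.7

Goods balance = 2296.4 - 2552.8 = -256.4
Services balance = 453.3 - 1668.7 = -1215.4
Trade balance (goods + services) = -256.4 + (-1215.4) = -1471.8
Net primary income = -65.7
Net secondary income = -166.5
Current account = -1471.8 + (-65.7) + (-166.5) = -1704.0
Financial account = -(-1704.0 + (-159.8) + (-134.9)) = 1998.7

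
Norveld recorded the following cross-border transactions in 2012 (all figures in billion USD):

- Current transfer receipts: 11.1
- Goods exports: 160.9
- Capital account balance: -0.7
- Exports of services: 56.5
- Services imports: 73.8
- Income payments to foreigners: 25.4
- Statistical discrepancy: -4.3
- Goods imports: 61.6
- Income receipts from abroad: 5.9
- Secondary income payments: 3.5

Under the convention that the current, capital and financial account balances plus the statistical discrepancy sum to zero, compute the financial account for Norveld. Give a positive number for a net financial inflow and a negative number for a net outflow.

-65.1

Goods balance = 160.9 - 61.6 = 99.3
Services balance = 56.5 - 73.8 = -17.3
Trade balance (goods + services) = 99.3 + (-17.3) = 82.0
Net primary income = 5.9 - 25.4 = -19.5
Net secondary income = 11.1 - 3.5 = 7.6
Current account = 82.0 + (-19.5) + 7.6 = 70.1
Financial account = -(70.1 + (-0.7) + (-4.3)) = -65.1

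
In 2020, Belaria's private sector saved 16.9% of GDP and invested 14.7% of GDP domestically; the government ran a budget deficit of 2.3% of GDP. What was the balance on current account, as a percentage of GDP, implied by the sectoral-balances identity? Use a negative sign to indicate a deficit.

By the sectoral-balances identity, CA = (S_private - I) + (T - G).
Private balance = 16.9 - 14.7 = 2.2
Government balance (T - G) = -2.3
CA = 2.2 + (-2.3) = -0.1

-0.1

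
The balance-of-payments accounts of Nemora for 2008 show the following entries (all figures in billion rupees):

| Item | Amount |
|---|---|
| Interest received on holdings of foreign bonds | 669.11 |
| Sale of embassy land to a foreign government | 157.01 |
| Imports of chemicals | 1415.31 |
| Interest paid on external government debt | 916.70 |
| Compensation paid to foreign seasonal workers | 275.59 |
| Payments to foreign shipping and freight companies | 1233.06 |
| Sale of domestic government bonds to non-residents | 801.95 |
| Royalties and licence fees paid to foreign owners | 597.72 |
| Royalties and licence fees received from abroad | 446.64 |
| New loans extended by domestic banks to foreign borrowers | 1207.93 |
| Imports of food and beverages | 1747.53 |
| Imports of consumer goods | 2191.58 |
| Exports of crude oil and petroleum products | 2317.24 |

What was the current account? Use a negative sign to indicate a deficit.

Goods: 2317.24 - 1747.53 - 1415.31 - 2191.58 = -3037.18
Services: -1233.06 + 446.64 - 597.72 = -1384.14
Primary income: 669.11 - 916.70 - 275.59 = -523.18
Current account = (-3037.18) + (-1384.14) + (-523.18) = -4944.50
(Excluded from the current account — capital account: sale of embassy land to a foreign government 157.01; financial account: sale of domestic government bonds to non-residents 801.95, new loans extended by domestic banks to foreign borrowers 1207.93.)

-4944.50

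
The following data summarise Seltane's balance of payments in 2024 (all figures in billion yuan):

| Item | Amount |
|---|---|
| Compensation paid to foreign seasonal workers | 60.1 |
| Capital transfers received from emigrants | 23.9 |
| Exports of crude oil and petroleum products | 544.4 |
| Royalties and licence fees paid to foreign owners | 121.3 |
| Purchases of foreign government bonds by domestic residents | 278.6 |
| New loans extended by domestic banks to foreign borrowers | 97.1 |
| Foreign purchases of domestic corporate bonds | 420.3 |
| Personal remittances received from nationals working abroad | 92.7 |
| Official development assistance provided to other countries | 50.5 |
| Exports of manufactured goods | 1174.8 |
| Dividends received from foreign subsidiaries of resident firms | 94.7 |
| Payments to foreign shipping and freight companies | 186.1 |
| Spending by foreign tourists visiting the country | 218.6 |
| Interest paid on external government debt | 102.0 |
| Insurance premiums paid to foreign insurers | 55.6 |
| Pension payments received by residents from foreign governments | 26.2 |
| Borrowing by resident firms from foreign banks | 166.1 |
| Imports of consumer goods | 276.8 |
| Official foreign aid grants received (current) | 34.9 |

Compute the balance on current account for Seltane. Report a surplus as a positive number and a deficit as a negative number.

1333.9

Goods: -276.8 + 1174.8 + 544.4 = 1442.4
Services: -55.6 - 121.3 + 218.6 - 186.1 = -144.4
Primary income: -60.1 + 94.7 - 102.0 = -67.4
Secondary income: 26.2 + 34.9 + 92.7 - 50.5 = 103.3
Current account = 1442.4 + (-144.4) + (-67.4) + 103.3 = 1333.9
(Excluded from the current account — capital account: capital transfers received from emigrants 23.9; financial account: purchases of foreign government bonds by domestic residents 278.6, new loans extended by domestic banks to foreign borrowers 97.1, foreign purchases of domestic corporate bonds 420.3, borrowing by resident firms from foreign banks 166.1.)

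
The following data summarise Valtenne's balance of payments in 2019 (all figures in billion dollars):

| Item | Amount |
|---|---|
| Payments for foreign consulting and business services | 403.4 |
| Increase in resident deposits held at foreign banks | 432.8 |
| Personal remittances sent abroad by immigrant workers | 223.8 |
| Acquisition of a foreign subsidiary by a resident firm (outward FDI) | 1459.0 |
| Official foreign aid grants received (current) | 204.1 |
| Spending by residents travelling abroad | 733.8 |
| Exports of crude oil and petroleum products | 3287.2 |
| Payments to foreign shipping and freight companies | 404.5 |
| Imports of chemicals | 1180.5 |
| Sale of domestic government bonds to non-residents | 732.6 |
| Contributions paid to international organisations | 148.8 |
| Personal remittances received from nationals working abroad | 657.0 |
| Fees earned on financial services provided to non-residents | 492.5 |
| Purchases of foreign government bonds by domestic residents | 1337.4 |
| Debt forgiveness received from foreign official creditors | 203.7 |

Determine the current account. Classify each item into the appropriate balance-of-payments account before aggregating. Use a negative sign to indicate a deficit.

Goods: 3287.2 - 1180.5 = 2106.7
Services: 492.5 - 403.4 - 404.5 - 733.8 = -1049.2
Secondary income: -223.8 + 204.1 + 657.0 - 148.8 = 488.5
Current account = 2106.7 + (-1049.2) + 488.5 = 1546.0
(Excluded from the current account — financial account: increase in resident deposits held at foreign banks 432.8, acquisition of a foreign subsidiary by a resident firm (outward FDI) 1459.0, sale of domestic government bonds to non-residents 732.6, purchases of foreign government bonds by domestic residents 1337.4; capital account: debt forgiveness received from foreign official creditors 203.7.)

1546.0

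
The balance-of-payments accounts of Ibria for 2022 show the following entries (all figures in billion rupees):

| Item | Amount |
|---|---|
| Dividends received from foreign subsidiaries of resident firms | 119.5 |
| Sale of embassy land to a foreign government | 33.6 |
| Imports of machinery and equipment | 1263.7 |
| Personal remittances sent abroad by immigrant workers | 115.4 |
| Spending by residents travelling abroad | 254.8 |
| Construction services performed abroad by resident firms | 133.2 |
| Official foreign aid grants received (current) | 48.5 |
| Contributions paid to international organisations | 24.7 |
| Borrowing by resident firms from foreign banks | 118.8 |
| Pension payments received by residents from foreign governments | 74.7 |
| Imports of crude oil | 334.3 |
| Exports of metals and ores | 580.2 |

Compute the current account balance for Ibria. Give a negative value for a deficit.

Goods: 580.2 - 334.3 - 1263.7 = -1017.8
Services: -254.8 + 133.2 = -121.6
Primary income: 119.5
Secondary income: -115.4 - 24.7 + 48.5 + 74.7 = -16.9
Current account = (-1017.8) + (-121.6) + 119.5 + (-16.9) = -1036.8
(Excluded from the current account — capital account: sale of embassy land to a foreign government 33.6; financial account: borrowing by resident firms from foreign banks 118.8.)

-1036.8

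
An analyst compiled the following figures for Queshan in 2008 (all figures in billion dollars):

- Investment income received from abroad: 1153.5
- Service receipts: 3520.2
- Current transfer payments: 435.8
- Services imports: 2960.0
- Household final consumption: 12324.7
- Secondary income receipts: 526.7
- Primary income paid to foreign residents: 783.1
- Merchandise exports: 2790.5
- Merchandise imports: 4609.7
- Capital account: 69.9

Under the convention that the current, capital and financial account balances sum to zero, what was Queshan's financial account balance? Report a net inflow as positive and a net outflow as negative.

727.8

Goods balance = 2790.5 - 4609.7 = -1819.2
Services balance = 3520.2 - 2960.0 = 560.2
Trade balance (goods + services) = -1819.2 + 560.2 = -1259.0
Net primary income = 1153.5 - 783.1 = 370.4
Net secondary income = 526.7 - 435.8 = 90.9
Current account = -1259.0 + 370.4 + 90.9 = -797.7
Financial account = -(-797.7 + 69.9) = 727.8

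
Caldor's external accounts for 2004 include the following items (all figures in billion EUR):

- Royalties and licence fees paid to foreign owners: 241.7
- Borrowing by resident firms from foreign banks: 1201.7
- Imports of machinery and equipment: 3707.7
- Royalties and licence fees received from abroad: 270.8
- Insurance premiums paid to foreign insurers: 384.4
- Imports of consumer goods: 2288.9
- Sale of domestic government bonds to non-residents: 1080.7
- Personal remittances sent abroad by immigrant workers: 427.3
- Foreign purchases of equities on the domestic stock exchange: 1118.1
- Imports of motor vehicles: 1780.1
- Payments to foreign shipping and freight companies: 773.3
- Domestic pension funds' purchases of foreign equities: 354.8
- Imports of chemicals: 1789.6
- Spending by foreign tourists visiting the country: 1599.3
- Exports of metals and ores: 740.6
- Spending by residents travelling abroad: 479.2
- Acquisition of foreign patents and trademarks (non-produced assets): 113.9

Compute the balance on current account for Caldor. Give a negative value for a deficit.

Goods: -2288.9 - 3707.7 - 1789.6 - 1780.1 + 740.6 = -8825.7
Services: -773.3 - 241.7 - 479.2 - 384.4 + 1599.3 + 270.8 = -8.5
Secondary income: -427.3
Current account = (-8825.7) + (-8.5) + (-427.3) = -9261.5
(Excluded from the current account — financial account: borrowing by resident firms from foreign banks 1201.7, sale of domestic government bonds to non-residents 1080.7, foreign purchases of equities on the domestic stock exchange 1118.1, domestic pension funds' purchases of foreign equities 354.8; capital account: acquisition of foreign patents and trademarks (non-produced assets) 113.9.)

-9261.5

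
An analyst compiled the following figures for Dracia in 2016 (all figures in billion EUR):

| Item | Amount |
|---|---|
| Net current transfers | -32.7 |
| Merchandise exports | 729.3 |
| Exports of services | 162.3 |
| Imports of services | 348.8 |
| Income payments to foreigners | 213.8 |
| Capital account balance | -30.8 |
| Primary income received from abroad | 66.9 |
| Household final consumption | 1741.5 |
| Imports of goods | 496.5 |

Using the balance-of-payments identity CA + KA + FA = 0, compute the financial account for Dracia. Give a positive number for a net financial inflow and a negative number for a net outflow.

164.1

Goods balance = 729.3 - 496.5 = 232.8
Services balance = 162.3 - 348.8 = -186.5
Trade balance (goods + services) = 232.8 + (-186.5) = 46.3
Net primary income = 66.9 - 213.8 = -146.9
Net secondary income = -32.7
Current account = 46.3 + (-146.9) + (-32.7) = -133.3
Financial account = -(-133.3 + (-30.8)) = 164.1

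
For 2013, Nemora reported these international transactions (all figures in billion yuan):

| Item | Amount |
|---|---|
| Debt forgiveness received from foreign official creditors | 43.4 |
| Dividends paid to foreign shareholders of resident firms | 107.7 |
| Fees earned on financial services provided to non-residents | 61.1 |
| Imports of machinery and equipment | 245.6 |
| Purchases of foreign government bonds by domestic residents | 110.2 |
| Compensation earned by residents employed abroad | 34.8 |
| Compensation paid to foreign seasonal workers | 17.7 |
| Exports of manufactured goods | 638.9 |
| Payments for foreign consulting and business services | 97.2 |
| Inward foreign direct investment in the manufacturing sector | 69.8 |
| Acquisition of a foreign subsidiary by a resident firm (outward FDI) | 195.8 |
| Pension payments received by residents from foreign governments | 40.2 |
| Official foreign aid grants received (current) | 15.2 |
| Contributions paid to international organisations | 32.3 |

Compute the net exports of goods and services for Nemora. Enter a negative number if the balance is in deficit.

357.2

Goods: 638.9 - 245.6 = 393.3
Services: -97.2 + 61.1 = -36.1
Trade balance = 393.3 + (-36.1) = 357.2
(Excluded from the trade balance — capital account: debt forgiveness received from foreign official creditors 43.4; primary income: dividends paid to foreign shareholders of resident firms 107.7, compensation earned by residents employed abroad 34.8, compensation paid to foreign seasonal workers 17.7; financial account: purchases of foreign government bonds by domestic residents 110.2, inward foreign direct investment in the manufacturing sector 69.8, acquisition of a foreign subsidiary by a resident firm (outward FDI) 195.8; secondary income: pension payments received by residents from foreign governments 40.2, official foreign aid grants received (current) 15.2, contributions paid to international organisations 32.3.)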